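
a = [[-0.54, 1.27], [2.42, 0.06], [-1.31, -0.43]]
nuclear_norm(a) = 4.15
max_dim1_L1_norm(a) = 2.48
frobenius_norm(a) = 3.11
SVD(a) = [[-0.19, -0.95],[0.86, -0.04],[-0.47, 0.32]] @ diag([2.804315423110113, 1.342130771462582]) @ [[1.0, 0.00], [0.00, -1.0]]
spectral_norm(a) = 2.80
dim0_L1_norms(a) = [4.27, 1.76]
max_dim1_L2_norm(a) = 2.42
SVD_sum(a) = [[-0.54, -0.00], [2.42, 0.01], [-1.31, -0.0]] + [[-0.0, 1.27],[-0.0, 0.05],[0.0, -0.43]]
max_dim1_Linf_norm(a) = 2.42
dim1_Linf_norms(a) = [1.27, 2.42, 1.31]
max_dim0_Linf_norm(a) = 2.42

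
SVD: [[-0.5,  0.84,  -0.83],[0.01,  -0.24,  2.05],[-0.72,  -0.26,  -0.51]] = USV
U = [[-0.45, -0.77, -0.45],[0.86, -0.51, 0.01],[-0.24, -0.39, 0.89]]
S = [2.35, 0.81, 0.74]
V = [[0.17,-0.22,0.96], [0.81,-0.52,-0.27], [-0.56,-0.82,-0.09]]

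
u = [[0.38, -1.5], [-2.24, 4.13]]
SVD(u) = [[-0.31, 0.95], [0.95, 0.31]] @ diag([4.9332704234450295, 0.3629640879791017]) @ [[-0.46, 0.89], [-0.89, -0.46]]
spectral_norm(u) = 4.93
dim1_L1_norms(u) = [1.88, 6.37]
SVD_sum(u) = [[0.69,-1.34],[-2.14,4.18]] + [[-0.31, -0.16], [-0.1, -0.05]]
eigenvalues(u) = [-0.37, 4.88]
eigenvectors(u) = [[-0.9, 0.32], [-0.45, -0.95]]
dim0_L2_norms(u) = [2.27, 4.39]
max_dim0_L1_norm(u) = 5.63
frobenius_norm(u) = 4.95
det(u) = -1.79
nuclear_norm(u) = 5.30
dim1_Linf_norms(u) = [1.5, 4.13]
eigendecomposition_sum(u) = [[-0.31, -0.11], [-0.16, -0.05]] + [[0.69, -1.39], [-2.08, 4.18]]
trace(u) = 4.51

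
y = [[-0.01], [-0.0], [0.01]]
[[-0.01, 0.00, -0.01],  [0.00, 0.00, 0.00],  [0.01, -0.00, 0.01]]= y @ [[1.04, -0.24, 0.91]]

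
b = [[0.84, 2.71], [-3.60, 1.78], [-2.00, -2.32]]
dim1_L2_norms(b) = [2.84, 4.02, 3.06]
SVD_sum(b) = [[1.46, 0.39], [-2.92, -0.78], [-2.44, -0.65]] + [[-0.62, 2.32], [-0.68, 2.56], [0.44, -1.67]]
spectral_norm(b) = 4.22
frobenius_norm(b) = 5.79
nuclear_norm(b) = 8.19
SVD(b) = [[-0.36, -0.61], [0.72, -0.67], [0.6, 0.43]] @ diag([4.219145456523435, 3.969799946684676]) @ [[-0.97, -0.26],[0.26, -0.97]]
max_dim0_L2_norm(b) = 4.2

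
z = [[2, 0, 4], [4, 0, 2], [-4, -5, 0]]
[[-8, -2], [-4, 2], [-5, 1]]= z @ [[0, 1], [1, -1], [-2, -1]]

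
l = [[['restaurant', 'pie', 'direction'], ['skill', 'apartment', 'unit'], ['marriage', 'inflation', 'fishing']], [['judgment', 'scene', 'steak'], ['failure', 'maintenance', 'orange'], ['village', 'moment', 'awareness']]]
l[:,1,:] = [['skill', 'apartment', 'unit'], ['failure', 'maintenance', 'orange']]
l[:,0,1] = ['pie', 'scene']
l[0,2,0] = 'marriage'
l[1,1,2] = 'orange'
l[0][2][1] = 'inflation'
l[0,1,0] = 'skill'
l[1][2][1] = 'moment'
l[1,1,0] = 'failure'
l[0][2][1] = 'inflation'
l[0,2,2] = 'fishing'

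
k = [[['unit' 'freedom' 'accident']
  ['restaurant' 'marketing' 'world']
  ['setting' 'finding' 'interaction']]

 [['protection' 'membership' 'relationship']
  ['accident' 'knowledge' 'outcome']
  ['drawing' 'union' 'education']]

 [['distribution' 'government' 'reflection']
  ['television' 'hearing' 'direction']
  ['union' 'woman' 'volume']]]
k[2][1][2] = 'direction'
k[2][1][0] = 'television'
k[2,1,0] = 'television'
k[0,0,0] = 'unit'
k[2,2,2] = 'volume'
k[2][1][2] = 'direction'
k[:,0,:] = [['unit', 'freedom', 'accident'], ['protection', 'membership', 'relationship'], ['distribution', 'government', 'reflection']]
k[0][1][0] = 'restaurant'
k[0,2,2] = 'interaction'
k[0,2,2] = 'interaction'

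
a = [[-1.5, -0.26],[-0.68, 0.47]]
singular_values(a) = [1.65, 0.54]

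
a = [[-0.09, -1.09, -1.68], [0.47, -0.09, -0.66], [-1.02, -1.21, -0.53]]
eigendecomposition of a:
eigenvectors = [[-0.46, -0.61, 0.73], [-0.56, 0.67, 0.06], [0.69, -0.43, 0.68]]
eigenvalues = [1.12, -0.09, -1.74]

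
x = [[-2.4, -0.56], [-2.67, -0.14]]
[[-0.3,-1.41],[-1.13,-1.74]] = x @ [[0.51, 0.67], [-1.65, -0.36]]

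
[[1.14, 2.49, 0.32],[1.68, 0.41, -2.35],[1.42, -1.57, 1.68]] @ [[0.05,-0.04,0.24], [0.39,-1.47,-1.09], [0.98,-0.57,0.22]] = [[1.34, -3.89, -2.37], [-2.06, 0.67, -0.56], [1.11, 1.29, 2.42]]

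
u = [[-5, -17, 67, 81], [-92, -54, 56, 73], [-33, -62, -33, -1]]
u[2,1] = -62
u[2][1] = -62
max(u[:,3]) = 81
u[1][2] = 56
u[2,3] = -1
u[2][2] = -33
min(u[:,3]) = -1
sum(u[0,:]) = 126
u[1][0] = -92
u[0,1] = -17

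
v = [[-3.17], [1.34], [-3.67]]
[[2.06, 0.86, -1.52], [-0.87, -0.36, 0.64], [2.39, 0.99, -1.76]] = v @[[-0.65, -0.27, 0.48]]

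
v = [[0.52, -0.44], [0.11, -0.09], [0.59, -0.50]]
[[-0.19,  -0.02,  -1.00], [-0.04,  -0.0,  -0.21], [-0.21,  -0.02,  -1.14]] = v @ [[-0.57, 0.30, -1.74], [-0.25, 0.39, 0.22]]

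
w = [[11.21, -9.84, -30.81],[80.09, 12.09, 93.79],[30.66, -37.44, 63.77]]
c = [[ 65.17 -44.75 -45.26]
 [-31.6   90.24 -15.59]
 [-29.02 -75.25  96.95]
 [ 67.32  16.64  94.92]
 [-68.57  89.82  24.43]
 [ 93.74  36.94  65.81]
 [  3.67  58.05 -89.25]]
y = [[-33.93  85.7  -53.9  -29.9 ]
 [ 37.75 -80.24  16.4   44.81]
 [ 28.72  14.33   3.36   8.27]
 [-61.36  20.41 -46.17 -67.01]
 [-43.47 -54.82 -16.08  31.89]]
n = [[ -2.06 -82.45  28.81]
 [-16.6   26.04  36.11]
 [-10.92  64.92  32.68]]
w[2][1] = -37.44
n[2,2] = 32.68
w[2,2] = 63.77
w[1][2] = 93.79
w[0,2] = -30.81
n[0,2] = 28.81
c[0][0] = 65.17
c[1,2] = -15.59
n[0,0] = -2.06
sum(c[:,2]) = 132.01000000000002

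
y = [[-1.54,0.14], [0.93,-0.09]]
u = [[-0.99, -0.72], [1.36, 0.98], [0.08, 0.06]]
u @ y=[[0.86, -0.07],[-1.18, 0.1],[-0.07, 0.01]]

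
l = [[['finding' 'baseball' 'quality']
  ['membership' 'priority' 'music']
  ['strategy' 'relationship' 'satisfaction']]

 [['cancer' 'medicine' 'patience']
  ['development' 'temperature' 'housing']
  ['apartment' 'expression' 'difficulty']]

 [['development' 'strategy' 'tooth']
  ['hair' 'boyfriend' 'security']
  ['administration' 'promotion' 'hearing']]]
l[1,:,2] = ['patience', 'housing', 'difficulty']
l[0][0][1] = 'baseball'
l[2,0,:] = ['development', 'strategy', 'tooth']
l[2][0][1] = 'strategy'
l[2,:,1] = ['strategy', 'boyfriend', 'promotion']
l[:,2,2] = ['satisfaction', 'difficulty', 'hearing']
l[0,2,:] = ['strategy', 'relationship', 'satisfaction']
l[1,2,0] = 'apartment'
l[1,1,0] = 'development'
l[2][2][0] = 'administration'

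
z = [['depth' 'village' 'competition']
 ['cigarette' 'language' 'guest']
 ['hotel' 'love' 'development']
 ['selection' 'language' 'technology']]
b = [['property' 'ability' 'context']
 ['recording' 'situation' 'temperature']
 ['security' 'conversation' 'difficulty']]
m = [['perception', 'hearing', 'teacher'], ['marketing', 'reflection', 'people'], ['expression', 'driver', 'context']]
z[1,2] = 'guest'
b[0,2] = 'context'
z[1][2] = 'guest'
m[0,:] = ['perception', 'hearing', 'teacher']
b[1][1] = 'situation'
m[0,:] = ['perception', 'hearing', 'teacher']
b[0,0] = 'property'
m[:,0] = ['perception', 'marketing', 'expression']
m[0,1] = 'hearing'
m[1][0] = 'marketing'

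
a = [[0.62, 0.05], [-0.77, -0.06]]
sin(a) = [[0.59, 0.05], [-0.73, -0.06]]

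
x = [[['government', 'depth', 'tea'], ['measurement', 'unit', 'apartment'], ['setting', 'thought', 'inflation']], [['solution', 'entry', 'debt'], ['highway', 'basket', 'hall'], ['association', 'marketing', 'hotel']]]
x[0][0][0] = 'government'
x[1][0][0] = 'solution'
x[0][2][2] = 'inflation'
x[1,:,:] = [['solution', 'entry', 'debt'], ['highway', 'basket', 'hall'], ['association', 'marketing', 'hotel']]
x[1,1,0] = 'highway'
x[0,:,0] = ['government', 'measurement', 'setting']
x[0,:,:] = [['government', 'depth', 'tea'], ['measurement', 'unit', 'apartment'], ['setting', 'thought', 'inflation']]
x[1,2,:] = ['association', 'marketing', 'hotel']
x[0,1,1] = 'unit'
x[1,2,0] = 'association'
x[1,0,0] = 'solution'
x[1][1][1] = 'basket'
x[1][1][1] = 'basket'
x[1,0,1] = 'entry'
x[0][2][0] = 'setting'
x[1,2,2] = 'hotel'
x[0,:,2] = ['tea', 'apartment', 'inflation']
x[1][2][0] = 'association'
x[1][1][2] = 'hall'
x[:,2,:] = [['setting', 'thought', 'inflation'], ['association', 'marketing', 'hotel']]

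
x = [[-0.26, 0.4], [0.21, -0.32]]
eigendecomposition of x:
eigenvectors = [[0.84, -0.78], [0.55, 0.63]]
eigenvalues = [0.0, -0.58]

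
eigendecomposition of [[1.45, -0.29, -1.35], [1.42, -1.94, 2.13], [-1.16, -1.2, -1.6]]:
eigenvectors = [[(0.92+0j), (-0.03+0.2j), -0.03-0.20j], [(0.14+0j), 0.82+0.00j, (0.82-0j)], [-0.35+0.00j, -0.00+0.54j, -0.00-0.54j]]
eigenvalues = [(1.92+0j), (-2.01+1.75j), (-2.01-1.75j)]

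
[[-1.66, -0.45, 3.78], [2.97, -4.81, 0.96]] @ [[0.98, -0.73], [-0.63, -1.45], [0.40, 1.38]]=[[0.17, 7.08],[6.32, 6.13]]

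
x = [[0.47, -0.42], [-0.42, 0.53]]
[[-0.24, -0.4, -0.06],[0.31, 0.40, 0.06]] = x@[[0.06,  -0.57,  -0.05], [0.64,  0.31,  0.08]]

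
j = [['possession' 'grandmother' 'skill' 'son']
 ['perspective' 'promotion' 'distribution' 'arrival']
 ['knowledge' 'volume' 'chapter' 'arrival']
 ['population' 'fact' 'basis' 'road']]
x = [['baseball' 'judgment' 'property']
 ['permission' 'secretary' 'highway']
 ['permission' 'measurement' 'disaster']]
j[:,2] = ['skill', 'distribution', 'chapter', 'basis']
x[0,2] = 'property'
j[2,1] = 'volume'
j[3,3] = 'road'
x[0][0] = 'baseball'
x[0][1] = 'judgment'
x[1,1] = 'secretary'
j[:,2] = ['skill', 'distribution', 'chapter', 'basis']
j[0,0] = 'possession'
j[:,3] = ['son', 'arrival', 'arrival', 'road']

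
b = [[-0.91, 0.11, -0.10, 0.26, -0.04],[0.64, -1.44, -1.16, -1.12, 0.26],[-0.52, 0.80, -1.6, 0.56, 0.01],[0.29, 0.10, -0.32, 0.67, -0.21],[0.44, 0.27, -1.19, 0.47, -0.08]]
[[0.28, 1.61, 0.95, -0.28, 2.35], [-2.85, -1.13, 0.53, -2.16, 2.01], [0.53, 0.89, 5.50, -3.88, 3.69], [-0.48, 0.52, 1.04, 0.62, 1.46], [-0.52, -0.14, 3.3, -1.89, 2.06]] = b @ [[-0.32, -1.37, -0.53, 0.50, -2.04], [1.96, -1.3, 1.20, -1.81, -2.25], [0.49, 0.09, -2.57, 2.27, -2.18], [-0.75, 2.38, 0.27, 2.57, 1.71], [-0.38, 2.49, -0.33, 1.64, -2.06]]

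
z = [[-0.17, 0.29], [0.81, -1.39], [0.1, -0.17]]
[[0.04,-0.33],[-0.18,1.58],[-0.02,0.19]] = z@[[-0.74, 0.24],  [-0.30, -1.0]]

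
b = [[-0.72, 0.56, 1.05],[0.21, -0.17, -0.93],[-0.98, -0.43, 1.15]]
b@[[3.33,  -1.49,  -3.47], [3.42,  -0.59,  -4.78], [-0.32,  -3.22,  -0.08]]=[[-0.82, -2.64, -0.26], [0.42, 2.78, 0.16], [-5.1, -1.99, 5.36]]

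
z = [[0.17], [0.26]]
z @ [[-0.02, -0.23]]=[[-0.0, -0.04], [-0.01, -0.06]]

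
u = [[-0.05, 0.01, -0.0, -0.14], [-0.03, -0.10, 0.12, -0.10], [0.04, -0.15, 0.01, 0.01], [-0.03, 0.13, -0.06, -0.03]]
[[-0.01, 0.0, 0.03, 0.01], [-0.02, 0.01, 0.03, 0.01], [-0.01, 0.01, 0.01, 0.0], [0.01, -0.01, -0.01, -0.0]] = u@[[-0.00, 0.06, -0.11, 0.02], [0.1, -0.05, -0.14, -0.01], [-0.00, 0.01, -0.03, 0.02], [0.11, -0.03, -0.19, -0.05]]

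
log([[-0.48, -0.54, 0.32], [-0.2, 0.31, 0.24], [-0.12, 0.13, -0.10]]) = [[(-0.5+2.85j), (0.48+1.2j), -1.17+0.33j],[(0.01+0.64j), (-0.72+0.53j), -0.04-0.73j],[(0.16+0.2j), 0.35-0.84j, -1.60+2.91j]]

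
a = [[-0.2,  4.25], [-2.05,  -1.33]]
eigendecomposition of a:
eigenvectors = [[0.82+0.00j, 0.82-0.00j], [-0.11+0.56j, -0.11-0.56j]]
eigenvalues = [(-0.77+2.9j), (-0.77-2.9j)]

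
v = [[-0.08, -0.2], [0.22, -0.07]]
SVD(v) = [[-0.39, 0.92], [0.92, 0.39]] @ diag([0.23417137109727654, 0.21181069132227864]) @ [[1.00, 0.06], [0.06, -1.00]]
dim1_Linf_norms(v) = [0.2, 0.22]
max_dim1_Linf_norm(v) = 0.22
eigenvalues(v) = [(-0.08+0.21j), (-0.08-0.21j)]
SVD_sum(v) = [[-0.09,-0.01], [0.21,0.01]] + [[0.01,  -0.19],[0.01,  -0.08]]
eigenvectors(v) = [[(0.02-0.69j), (0.02+0.69j)], [-0.72+0.00j, -0.72-0.00j]]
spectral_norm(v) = 0.23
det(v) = 0.05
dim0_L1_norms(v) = [0.3, 0.27]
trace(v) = -0.15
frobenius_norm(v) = 0.32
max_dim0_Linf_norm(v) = 0.22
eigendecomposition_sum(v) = [[-0.04+0.10j, (-0.1-0.04j)], [(0.11+0.04j), -0.03+0.11j]] + [[-0.04-0.10j, (-0.1+0.04j)], [(0.11-0.04j), (-0.03-0.11j)]]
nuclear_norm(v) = 0.45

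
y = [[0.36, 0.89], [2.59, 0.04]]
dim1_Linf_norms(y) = [0.89, 2.59]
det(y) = -2.29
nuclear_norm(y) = 3.49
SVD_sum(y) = [[0.42,0.03], [2.58,0.18]] + [[-0.06, 0.86], [0.01, -0.14]]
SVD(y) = [[-0.16, -0.99], [-0.99, 0.16]] @ diag([2.6205532966432643, 0.8741283769859662]) @ [[-1.0, -0.07], [0.07, -1.0]]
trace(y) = 0.40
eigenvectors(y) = [[0.55, -0.47], [0.84, 0.88]]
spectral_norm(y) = 2.62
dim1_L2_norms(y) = [0.96, 2.59]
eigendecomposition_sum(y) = [[0.95, 0.50], [1.46, 0.77]] + [[-0.59, 0.39],[1.13, -0.73]]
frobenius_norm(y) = 2.76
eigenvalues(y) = [1.73, -1.33]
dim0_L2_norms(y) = [2.61, 0.89]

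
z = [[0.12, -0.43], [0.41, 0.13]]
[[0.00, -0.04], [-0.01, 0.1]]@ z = [[-0.02,-0.01], [0.04,0.02]]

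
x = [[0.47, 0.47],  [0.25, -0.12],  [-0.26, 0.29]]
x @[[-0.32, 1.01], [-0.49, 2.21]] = [[-0.38,1.51], [-0.02,-0.01], [-0.06,0.38]]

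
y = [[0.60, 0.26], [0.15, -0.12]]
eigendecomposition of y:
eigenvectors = [[0.98,-0.32], [0.19,0.95]]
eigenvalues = [0.65, -0.17]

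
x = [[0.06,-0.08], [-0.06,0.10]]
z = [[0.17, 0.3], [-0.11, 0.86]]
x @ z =[[0.02, -0.05], [-0.02, 0.07]]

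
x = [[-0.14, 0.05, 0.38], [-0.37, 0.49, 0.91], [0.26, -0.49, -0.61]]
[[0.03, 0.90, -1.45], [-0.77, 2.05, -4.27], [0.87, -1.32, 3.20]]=x @ [[3.25, -2.24, 2.83], [-1.96, -0.51, -1.89], [1.53, 1.62, -2.52]]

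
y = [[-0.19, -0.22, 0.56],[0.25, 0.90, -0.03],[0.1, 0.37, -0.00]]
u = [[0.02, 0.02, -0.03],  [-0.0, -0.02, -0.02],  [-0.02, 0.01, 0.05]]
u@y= [[-0.0, 0.0, 0.01],  [-0.01, -0.03, 0.0],  [0.01, 0.03, -0.01]]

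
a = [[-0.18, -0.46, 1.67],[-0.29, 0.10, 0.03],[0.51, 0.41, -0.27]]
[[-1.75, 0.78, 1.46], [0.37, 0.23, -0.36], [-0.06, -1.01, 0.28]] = a@[[-1.16,  -1.14,  1.24], [0.63,  -1.00,  -0.25], [-1.00,  0.07,  0.94]]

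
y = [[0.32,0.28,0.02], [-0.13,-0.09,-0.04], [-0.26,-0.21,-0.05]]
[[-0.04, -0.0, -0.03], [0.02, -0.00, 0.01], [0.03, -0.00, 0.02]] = y @ [[-0.12, -0.05, 0.01], [-0.01, 0.05, -0.13], [0.01, 0.09, -0.00]]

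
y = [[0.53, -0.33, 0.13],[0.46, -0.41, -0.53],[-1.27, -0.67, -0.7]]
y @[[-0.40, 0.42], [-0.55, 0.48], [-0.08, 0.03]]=[[-0.04,0.07],[0.08,-0.02],[0.93,-0.88]]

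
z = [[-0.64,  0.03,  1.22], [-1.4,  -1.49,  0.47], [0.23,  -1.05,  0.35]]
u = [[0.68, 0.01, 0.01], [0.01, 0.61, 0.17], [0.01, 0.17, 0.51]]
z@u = [[-0.42, 0.22, 0.62], [-0.96, -0.84, -0.03], [0.15, -0.58, 0.00]]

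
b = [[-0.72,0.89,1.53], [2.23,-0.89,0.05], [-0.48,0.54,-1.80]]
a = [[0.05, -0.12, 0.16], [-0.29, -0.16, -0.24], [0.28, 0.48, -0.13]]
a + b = [[-0.67, 0.77, 1.69], [1.94, -1.05, -0.19], [-0.2, 1.02, -1.93]]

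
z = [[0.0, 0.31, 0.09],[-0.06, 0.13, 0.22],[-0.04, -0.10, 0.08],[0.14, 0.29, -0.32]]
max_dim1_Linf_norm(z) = 0.32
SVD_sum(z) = [[0.05,  0.14,  -0.11], [-0.01,  -0.03,  0.03], [-0.04,  -0.1,  0.08], [0.12,  0.34,  -0.26]] + [[-0.05, 0.17, 0.20],[-0.05, 0.16, 0.19],[-0.0, 0.00, 0.00],[0.02, -0.05, -0.06]] + [[-0.00,0.0,-0.00],[0.0,-0.0,0.00],[-0.0,0.00,-0.00],[0.0,-0.00,0.0]]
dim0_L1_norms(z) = [0.24, 0.83, 0.71]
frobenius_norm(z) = 0.63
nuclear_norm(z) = 0.89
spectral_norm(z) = 0.50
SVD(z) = [[-0.37, -0.7, -0.5], [0.09, -0.68, 0.54], [0.27, -0.01, -0.68], [-0.89, 0.22, 0.06]] @ diag([0.5036888190035592, 0.378798801232513, 0.0030069578665283406]) @ [[-0.28,  -0.77,  0.58], [0.19,  -0.63,  -0.75], [0.94,  -0.10,  0.32]]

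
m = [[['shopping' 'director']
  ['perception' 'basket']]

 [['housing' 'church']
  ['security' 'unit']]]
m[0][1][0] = 'perception'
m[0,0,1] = 'director'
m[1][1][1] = 'unit'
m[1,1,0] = 'security'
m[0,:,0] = ['shopping', 'perception']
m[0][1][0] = 'perception'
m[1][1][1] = 'unit'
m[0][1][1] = 'basket'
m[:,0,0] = ['shopping', 'housing']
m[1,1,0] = 'security'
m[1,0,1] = 'church'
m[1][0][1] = 'church'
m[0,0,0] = 'shopping'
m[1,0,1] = 'church'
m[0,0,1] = 'director'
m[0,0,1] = 'director'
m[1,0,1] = 'church'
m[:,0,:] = [['shopping', 'director'], ['housing', 'church']]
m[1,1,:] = ['security', 'unit']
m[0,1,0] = 'perception'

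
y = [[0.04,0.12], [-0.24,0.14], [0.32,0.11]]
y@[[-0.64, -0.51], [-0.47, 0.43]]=[[-0.08, 0.03], [0.09, 0.18], [-0.26, -0.12]]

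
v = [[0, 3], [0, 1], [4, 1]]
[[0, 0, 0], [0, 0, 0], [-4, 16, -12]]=v @ [[-1, 4, -3], [0, 0, 0]]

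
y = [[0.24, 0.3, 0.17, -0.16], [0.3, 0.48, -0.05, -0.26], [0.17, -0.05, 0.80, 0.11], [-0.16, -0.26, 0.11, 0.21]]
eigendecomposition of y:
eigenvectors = [[0.51, -0.18, -0.84, -0.03], [0.74, 0.10, 0.41, 0.52], [0.05, -0.97, 0.24, -0.08], [-0.43, -0.16, -0.25, 0.85]]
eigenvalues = [0.83, 0.85, -0.0, 0.05]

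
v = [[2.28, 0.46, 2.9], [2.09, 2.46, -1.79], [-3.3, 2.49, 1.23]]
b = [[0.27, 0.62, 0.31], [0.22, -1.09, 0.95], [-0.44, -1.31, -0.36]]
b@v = [[0.89, 2.42, 0.05], [-4.91, -0.21, 3.76], [-2.55, -4.32, 0.63]]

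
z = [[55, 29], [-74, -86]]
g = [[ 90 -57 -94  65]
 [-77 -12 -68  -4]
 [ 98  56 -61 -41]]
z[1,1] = -86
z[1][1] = -86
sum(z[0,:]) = 84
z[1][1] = -86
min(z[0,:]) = 29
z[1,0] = -74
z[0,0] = 55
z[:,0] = [55, -74]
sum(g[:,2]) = -223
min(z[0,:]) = 29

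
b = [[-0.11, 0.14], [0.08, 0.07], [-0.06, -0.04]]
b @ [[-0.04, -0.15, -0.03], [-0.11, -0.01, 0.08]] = [[-0.01,0.02,0.01], [-0.01,-0.01,0.00], [0.01,0.01,-0.0]]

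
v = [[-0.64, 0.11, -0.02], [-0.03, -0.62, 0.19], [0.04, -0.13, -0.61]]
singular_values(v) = [0.69, 0.65, 0.58]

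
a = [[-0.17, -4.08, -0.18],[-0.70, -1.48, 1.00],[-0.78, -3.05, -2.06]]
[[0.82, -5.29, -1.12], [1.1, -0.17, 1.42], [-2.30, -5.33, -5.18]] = a @ [[0.81, -0.98, 0.58], [-0.29, 1.29, 0.16], [1.24, 1.05, 2.06]]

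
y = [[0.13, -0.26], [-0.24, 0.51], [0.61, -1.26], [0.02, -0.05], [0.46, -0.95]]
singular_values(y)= [1.87, 0.01]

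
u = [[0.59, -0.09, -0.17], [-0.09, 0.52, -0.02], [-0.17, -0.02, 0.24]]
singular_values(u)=[0.69, 0.49, 0.16]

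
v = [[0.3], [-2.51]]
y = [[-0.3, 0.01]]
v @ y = [[-0.09, 0.00], [0.75, -0.03]]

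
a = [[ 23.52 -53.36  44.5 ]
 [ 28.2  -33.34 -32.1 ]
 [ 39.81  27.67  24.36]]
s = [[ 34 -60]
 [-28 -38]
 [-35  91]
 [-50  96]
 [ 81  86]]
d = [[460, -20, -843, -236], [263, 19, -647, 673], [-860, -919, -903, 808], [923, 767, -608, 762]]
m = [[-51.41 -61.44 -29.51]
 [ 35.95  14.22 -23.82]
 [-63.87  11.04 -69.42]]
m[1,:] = [35.95, 14.22, -23.82]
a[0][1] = -53.36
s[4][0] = 81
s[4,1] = 86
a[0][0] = 23.52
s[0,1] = -60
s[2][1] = 91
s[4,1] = 86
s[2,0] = -35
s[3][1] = 96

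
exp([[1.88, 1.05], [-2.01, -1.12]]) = [[3.81,1.57], [-3.01,-0.68]]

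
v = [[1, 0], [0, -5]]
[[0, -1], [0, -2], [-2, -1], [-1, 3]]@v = [[0, 5], [0, 10], [-2, 5], [-1, -15]]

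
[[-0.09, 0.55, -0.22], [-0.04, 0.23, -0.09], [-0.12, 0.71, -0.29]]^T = [[-0.09, -0.04, -0.12],[0.55, 0.23, 0.71],[-0.22, -0.09, -0.29]]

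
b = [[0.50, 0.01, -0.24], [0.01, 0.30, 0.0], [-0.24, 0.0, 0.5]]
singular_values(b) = [0.74, 0.3, 0.26]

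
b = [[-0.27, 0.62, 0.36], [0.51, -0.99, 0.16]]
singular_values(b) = [1.3, 0.39]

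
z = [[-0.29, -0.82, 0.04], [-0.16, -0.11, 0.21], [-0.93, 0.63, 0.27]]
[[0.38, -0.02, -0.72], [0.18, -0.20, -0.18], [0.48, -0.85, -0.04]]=z @ [[-0.59, 0.59, 0.48], [-0.24, -0.22, 0.7], [0.3, -0.62, -0.11]]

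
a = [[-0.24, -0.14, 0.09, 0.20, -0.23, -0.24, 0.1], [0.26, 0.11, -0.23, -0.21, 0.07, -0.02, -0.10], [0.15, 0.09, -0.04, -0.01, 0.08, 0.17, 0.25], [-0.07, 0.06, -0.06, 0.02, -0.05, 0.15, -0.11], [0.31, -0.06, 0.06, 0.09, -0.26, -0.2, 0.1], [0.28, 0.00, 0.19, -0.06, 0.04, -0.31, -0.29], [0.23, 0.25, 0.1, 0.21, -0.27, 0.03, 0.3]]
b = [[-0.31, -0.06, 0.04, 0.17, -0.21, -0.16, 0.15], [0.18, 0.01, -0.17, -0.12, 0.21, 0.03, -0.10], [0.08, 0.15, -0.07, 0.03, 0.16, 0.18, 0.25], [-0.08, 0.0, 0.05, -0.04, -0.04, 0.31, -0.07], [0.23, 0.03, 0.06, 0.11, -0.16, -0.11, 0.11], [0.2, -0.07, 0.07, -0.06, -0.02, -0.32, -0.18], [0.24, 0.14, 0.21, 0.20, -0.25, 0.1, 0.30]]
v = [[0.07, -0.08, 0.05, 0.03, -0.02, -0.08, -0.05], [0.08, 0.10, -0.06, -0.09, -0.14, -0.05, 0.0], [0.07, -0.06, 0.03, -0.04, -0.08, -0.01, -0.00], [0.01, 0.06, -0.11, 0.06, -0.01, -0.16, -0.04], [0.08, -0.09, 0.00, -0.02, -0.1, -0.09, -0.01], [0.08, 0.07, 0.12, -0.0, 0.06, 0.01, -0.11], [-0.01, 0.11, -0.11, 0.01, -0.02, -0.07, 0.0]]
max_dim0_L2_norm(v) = 0.22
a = v + b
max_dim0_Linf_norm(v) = 0.16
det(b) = 0.00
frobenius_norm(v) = 0.49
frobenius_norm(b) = 1.12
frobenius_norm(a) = 1.22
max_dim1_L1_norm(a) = 1.39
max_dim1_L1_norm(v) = 0.52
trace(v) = 0.17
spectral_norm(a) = 0.72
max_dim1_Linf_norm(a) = 0.31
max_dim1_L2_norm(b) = 0.57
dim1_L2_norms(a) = [0.5, 0.44, 0.36, 0.22, 0.48, 0.55, 0.58]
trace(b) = -0.59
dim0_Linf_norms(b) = [0.31, 0.15, 0.21, 0.2, 0.25, 0.32, 0.3]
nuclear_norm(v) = 0.98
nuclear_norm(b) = 2.26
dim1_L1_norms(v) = [0.38, 0.52, 0.29, 0.45, 0.39, 0.45, 0.33]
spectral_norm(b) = 0.70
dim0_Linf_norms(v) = [0.08, 0.11, 0.12, 0.09, 0.14, 0.16, 0.11]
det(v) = -0.00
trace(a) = -0.42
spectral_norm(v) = 0.31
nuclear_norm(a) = 2.64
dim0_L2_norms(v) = [0.17, 0.22, 0.21, 0.12, 0.2, 0.22, 0.13]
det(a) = 0.00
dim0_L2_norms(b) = [0.54, 0.23, 0.3, 0.32, 0.45, 0.53, 0.48]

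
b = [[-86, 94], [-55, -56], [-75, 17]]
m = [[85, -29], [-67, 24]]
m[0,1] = -29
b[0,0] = -86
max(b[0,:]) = 94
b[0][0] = -86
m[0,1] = -29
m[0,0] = 85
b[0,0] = -86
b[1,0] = -55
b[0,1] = 94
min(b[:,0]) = -86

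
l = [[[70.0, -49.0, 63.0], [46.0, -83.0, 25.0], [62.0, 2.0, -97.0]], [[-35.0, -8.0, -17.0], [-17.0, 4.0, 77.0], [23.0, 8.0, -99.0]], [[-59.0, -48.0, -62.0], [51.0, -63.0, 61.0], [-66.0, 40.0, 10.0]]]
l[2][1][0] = 51.0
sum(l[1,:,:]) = -64.0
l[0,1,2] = 25.0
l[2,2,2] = 10.0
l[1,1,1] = 4.0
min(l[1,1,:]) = -17.0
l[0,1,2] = 25.0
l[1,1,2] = 77.0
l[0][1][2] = 25.0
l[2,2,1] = 40.0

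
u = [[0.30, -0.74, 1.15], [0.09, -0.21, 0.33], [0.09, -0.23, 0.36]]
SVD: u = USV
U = [[-0.92, 0.02, -0.39],[-0.26, -0.77, 0.58],[-0.29, 0.63, 0.72]]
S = [1.52, 0.01, 0.0]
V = [[-0.21,0.53,-0.82], [-0.97,-0.21,0.12], [-0.12,0.82,0.56]]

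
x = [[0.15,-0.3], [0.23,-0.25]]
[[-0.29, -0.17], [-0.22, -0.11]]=x @ [[0.27, 0.29], [1.11, 0.71]]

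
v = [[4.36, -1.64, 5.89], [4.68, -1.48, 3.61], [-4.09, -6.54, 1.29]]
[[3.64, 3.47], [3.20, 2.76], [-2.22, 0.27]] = v@ [[0.50, 0.28], [0.08, -0.15], [0.27, 0.34]]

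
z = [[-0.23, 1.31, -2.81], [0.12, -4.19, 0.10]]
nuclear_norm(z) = 7.11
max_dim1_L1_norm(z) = 4.41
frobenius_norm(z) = 5.22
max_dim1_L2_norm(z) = 4.19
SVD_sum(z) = [[-0.1, 2.02, -0.65], [0.19, -3.82, 1.24]] + [[-0.13, -0.71, -2.16], [-0.07, -0.37, -1.14]]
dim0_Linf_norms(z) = [0.23, 4.19, 2.81]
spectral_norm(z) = 4.54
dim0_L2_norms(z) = [0.26, 4.39, 2.81]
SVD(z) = [[-0.47, 0.88], [0.88, 0.47]] @ diag([4.543387757927006, 2.5696746255351135]) @ [[0.05, -0.95, 0.31],  [-0.06, -0.31, -0.95]]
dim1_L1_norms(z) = [4.35, 4.41]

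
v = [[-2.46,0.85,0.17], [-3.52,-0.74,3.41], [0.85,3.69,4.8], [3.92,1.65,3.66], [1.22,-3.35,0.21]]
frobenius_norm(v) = 10.63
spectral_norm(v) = 7.99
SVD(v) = [[-0.02, -0.42, 0.22], [0.16, -0.74, -0.53], [0.75, -0.16, 0.14], [0.62, 0.43, -0.22], [-0.15, 0.24, -0.78]] @ diag([7.994076225828381, 5.793684013516092, 3.938930165308029]) @ [[0.29, 0.52, 0.8], [0.95, -0.08, -0.3], [-0.09, 0.85, -0.52]]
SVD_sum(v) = [[-0.04, -0.07, -0.11],[0.38, 0.69, 1.05],[1.76, 3.14, 4.82],[1.45, 2.58, 3.96],[-0.36, -0.64, -0.98]] + [[-2.34,0.2,0.73], [-4.09,0.34,1.27], [-0.86,0.07,0.27], [2.4,-0.2,-0.74], [1.30,-0.11,-0.40]] + [[-0.08,0.73,-0.45], [0.19,-1.77,1.08], [-0.05,0.47,-0.29], [0.08,-0.73,0.45], [0.28,-2.6,1.59]]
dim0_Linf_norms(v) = [3.92, 3.69, 4.8]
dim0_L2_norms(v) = [6.0, 5.37, 6.94]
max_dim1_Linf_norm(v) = 4.8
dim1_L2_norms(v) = [2.61, 4.96, 6.11, 5.61, 3.57]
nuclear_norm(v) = 17.73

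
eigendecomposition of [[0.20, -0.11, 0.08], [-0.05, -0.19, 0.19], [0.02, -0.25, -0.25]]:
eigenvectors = [[(0.99+0j), 0.06+0.19j, 0.06-0.19j], [-0.08+0.00j, 0.07+0.65j, (0.07-0.65j)], [(0.09+0j), -0.73+0.00j, (-0.73-0j)]]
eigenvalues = [(0.22+0j), (-0.23+0.22j), (-0.23-0.22j)]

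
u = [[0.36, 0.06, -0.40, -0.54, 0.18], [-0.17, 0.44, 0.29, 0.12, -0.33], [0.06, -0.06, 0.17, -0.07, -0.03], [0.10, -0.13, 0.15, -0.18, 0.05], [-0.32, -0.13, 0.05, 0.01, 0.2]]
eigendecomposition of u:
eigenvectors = [[(0.24+0j),0.68+0.00j,0.68-0.00j,0.38-0.05j,(0.38+0.05j)], [0.82+0.00j,-0.37+0.34j,-0.37-0.34j,0.40+0.00j,(0.4-0j)], [(-0.02+0j),(-0.02-0.17j),-0.02+0.17j,0.25+0.02j,0.25-0.02j], [(-0.15+0j),0.08-0.19j,0.08+0.19j,(0.36-0.06j),0.36+0.06j], [-0.50+0.00j,(-0.18+0.43j),-0.18-0.43j,0.71+0.00j,0.71-0.00j]]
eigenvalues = [(0.56+0j), (0.23+0.39j), (0.23-0.39j), (-0.02+0.02j), (-0.02-0.02j)]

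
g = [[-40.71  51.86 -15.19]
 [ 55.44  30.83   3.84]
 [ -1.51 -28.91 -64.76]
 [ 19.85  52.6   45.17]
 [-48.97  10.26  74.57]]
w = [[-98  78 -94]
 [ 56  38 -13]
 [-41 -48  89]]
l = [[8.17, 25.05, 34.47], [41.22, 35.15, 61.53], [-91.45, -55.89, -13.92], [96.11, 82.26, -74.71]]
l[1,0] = 41.22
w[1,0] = 56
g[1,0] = 55.44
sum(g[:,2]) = 43.629999999999995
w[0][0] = -98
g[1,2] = 3.84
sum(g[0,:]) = -4.040000000000001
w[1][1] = 38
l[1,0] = 41.22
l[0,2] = 34.47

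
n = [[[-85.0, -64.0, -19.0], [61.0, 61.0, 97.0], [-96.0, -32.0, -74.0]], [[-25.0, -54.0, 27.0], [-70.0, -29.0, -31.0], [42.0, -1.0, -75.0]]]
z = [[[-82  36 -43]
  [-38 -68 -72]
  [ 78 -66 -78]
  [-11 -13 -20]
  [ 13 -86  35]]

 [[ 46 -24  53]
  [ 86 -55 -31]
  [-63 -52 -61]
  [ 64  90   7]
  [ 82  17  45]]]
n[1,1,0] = -70.0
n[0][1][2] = 97.0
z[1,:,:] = [[46, -24, 53], [86, -55, -31], [-63, -52, -61], [64, 90, 7], [82, 17, 45]]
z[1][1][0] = 86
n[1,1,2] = -31.0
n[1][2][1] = -1.0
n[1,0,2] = 27.0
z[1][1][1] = -55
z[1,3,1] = 90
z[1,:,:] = [[46, -24, 53], [86, -55, -31], [-63, -52, -61], [64, 90, 7], [82, 17, 45]]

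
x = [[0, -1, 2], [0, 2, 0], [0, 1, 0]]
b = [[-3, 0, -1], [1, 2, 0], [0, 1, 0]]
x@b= [[-1, 0, 0], [2, 4, 0], [1, 2, 0]]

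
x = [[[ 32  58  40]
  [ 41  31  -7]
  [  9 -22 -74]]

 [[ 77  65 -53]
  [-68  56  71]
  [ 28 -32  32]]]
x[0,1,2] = -7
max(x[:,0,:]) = 77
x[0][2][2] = -74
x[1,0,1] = 65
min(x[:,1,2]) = -7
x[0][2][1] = -22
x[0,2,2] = -74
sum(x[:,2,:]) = -59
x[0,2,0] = 9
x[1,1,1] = 56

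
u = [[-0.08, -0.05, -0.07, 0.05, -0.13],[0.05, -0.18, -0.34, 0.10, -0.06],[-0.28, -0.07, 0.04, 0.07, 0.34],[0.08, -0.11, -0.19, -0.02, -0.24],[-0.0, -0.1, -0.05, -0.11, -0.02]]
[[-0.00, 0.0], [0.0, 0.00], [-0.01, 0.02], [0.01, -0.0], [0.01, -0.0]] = u@[[0.05,-0.05], [-0.05,0.03], [0.02,-0.03], [-0.02,0.02], [0.00,0.01]]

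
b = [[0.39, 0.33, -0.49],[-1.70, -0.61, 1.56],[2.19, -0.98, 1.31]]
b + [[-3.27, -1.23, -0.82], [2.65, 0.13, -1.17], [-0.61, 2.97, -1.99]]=[[-2.88, -0.90, -1.31],[0.95, -0.48, 0.39],[1.58, 1.99, -0.68]]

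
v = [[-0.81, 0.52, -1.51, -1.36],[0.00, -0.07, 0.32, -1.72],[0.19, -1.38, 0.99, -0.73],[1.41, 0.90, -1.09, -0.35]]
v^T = [[-0.81, 0.00, 0.19, 1.41], [0.52, -0.07, -1.38, 0.90], [-1.51, 0.32, 0.99, -1.09], [-1.36, -1.72, -0.73, -0.35]]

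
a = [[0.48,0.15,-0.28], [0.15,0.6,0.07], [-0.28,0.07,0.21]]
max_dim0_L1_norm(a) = 0.91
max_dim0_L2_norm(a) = 0.62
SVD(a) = [[-0.71, 0.45, 0.54], [-0.64, -0.73, -0.23], [0.29, -0.51, 0.81]] @ diag([0.7326598074411078, 0.55615483589549, 0.0011853566634022197]) @ [[-0.71, -0.64, 0.29], [0.45, -0.73, -0.51], [0.54, -0.23, 0.81]]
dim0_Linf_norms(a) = [0.48, 0.6, 0.28]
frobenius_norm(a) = 0.92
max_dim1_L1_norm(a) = 0.91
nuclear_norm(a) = 1.29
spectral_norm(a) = 0.73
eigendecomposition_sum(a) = [[0.00, -0.0, 0.00],[-0.0, 0.00, -0.0],[0.00, -0.0, 0.0]] + [[0.37, 0.33, -0.15], [0.33, 0.30, -0.14], [-0.15, -0.14, 0.06]] + [[0.11, -0.18, -0.13], [-0.18, 0.30, 0.21], [-0.13, 0.21, 0.15]]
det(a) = 0.00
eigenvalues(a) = [0.0, 0.73, 0.56]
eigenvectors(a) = [[0.54, -0.71, -0.45],[-0.23, -0.64, 0.73],[0.81, 0.29, 0.51]]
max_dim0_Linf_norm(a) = 0.6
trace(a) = 1.29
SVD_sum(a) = [[0.37, 0.33, -0.15], [0.33, 0.30, -0.14], [-0.15, -0.14, 0.06]] + [[0.11,-0.18,-0.13],[-0.18,0.30,0.21],[-0.13,0.21,0.15]] + [[0.0,-0.00,0.0], [-0.0,0.00,-0.00], [0.00,-0.00,0.00]]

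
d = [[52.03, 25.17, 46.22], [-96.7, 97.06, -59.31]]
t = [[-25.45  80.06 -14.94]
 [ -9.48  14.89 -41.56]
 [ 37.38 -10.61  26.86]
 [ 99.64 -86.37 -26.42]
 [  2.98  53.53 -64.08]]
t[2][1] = -10.61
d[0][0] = 52.03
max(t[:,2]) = 26.86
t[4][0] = 2.98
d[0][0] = 52.03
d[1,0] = -96.7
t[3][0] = 99.64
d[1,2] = -59.31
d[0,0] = 52.03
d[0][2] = 46.22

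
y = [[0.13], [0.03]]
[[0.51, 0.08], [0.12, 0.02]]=y @ [[3.92, 0.58]]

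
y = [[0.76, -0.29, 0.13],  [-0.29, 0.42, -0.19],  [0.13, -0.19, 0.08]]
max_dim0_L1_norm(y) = 1.18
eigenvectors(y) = [[0.83, -0.56, -0.00], [-0.51, -0.76, 0.41], [0.23, 0.34, 0.91]]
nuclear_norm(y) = 1.27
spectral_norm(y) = 0.97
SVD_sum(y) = [[0.67, -0.41, 0.18],  [-0.41, 0.25, -0.11],  [0.18, -0.11, 0.05]] + [[0.09,0.12,-0.05],  [0.12,0.17,-0.07],  [-0.05,-0.07,0.03]] + [[-0.00,0.0,0.00], [0.00,-0.00,-0.0], [0.00,-0.0,-0.00]]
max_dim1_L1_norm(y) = 1.18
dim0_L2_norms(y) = [0.82, 0.54, 0.24]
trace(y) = 1.26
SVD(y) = [[-0.83,-0.56,-0.0], [0.51,-0.76,0.41], [-0.23,0.34,0.91]] @ diag([0.9749115426886218, 0.2900396009329252, 0.0049511436215469145]) @ [[-0.83, 0.51, -0.23], [-0.56, -0.76, 0.34], [0.00, -0.41, -0.91]]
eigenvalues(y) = [0.97, 0.29, -0.0]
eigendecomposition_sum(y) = [[0.67, -0.41, 0.18], [-0.41, 0.25, -0.11], [0.18, -0.11, 0.05]] + [[0.09, 0.12, -0.05], [0.12, 0.17, -0.07], [-0.05, -0.07, 0.03]] + [[-0.00, 0.00, 0.0], [0.00, -0.00, -0.0], [0.00, -0.0, -0.0]]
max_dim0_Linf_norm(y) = 0.76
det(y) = -0.00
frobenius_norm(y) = 1.02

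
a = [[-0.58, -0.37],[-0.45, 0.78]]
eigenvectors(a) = [[-0.96,0.24], [-0.29,-0.97]]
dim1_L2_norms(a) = [0.69, 0.9]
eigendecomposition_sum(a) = [[-0.64, -0.16], [-0.20, -0.05]] + [[0.06, -0.21], [-0.25, 0.83]]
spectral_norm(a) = 0.90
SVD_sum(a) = [[0.03,  -0.07], [-0.40,  0.80]] + [[-0.61, -0.30], [-0.05, -0.02]]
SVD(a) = [[-0.08, 1.0], [1.00, 0.08]] @ diag([0.9017435973869027, 0.6863370051015227]) @ [[-0.45, 0.9],  [-0.90, -0.45]]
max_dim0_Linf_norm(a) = 0.78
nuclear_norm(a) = 1.59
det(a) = -0.62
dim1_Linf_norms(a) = [0.58, 0.78]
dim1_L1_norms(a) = [0.95, 1.23]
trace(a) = 0.20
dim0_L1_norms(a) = [1.03, 1.15]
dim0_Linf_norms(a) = [0.58, 0.78]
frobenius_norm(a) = 1.13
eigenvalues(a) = [-0.69, 0.89]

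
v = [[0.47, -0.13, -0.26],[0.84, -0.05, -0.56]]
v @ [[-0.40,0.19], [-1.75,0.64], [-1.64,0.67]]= [[0.47, -0.17], [0.67, -0.25]]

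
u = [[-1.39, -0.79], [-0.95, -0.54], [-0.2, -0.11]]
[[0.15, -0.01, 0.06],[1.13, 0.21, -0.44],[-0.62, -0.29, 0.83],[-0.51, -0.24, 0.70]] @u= [[-0.21, -0.12], [-1.68, -0.96], [0.97, 0.56], [0.8, 0.46]]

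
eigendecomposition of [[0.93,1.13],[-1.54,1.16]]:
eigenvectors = [[(-0.06+0.65j),(-0.06-0.65j)], [(-0.76+0j),-0.76-0.00j]]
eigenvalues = [(1.05+1.31j), (1.05-1.31j)]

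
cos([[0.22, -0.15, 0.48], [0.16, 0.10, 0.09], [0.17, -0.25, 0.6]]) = [[0.95, 0.08, -0.18], [-0.03, 1.02, -0.07], [-0.05, 0.1, 0.80]]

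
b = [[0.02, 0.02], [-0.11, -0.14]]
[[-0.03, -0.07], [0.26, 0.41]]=b@[[0.77, -2.41], [-2.44, -1.03]]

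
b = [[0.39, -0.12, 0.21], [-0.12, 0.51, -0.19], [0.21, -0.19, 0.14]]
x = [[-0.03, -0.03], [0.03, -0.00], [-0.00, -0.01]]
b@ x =[[-0.02,-0.01], [0.02,0.01], [-0.01,-0.01]]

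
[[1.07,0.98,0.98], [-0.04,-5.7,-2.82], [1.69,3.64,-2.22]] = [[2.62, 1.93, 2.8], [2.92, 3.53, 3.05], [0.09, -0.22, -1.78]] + [[-1.55, -0.95, -1.82], [-2.96, -9.23, -5.87], [1.60, 3.86, -0.44]]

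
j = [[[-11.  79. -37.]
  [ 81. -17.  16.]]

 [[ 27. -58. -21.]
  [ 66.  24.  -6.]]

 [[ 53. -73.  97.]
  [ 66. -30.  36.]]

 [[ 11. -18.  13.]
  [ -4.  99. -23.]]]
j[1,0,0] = 27.0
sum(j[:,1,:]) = 308.0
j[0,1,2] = 16.0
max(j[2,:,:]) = 97.0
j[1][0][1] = -58.0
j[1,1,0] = 66.0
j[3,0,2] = 13.0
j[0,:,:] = [[-11.0, 79.0, -37.0], [81.0, -17.0, 16.0]]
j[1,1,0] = 66.0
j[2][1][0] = 66.0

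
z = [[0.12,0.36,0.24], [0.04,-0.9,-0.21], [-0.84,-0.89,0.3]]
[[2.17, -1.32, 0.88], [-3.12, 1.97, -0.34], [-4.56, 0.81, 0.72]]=z @[[3.38, -0.44, 1.03], [2.93, -1.51, -0.48], [2.95, -3.01, 3.86]]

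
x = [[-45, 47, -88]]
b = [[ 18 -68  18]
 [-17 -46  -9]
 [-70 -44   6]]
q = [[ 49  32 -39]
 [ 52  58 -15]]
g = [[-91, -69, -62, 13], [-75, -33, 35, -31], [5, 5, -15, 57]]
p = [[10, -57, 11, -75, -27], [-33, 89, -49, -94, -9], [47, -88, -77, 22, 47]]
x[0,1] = 47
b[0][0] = 18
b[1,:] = [-17, -46, -9]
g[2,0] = 5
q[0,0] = 49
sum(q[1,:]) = 95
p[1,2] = -49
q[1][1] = 58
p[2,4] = 47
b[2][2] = 6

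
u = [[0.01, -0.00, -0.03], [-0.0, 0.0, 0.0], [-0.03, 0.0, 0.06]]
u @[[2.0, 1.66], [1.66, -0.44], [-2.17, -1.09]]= [[0.09, 0.05], [0.0, 0.00], [-0.19, -0.12]]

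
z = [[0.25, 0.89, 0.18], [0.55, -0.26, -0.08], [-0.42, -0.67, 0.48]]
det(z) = -0.34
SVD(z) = [[-0.72, 0.38, 0.58], [0.01, -0.83, 0.55], [0.70, 0.4, 0.59]] @ diag([1.2192463586248814, 0.6871128762367851, 0.4006422497560367]) @ [[-0.38, -0.91, 0.17], [-0.77, 0.41, 0.48], [0.5, -0.05, 0.86]]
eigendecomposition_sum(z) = [[(0.24+0.01j), 0.20+0.03j, (0.06-0.09j)], [0.15-0.10j, (0.13-0.07j), (-0-0.08j)], [-0.24+0.80j, (-0.27+0.66j), (0.25+0.27j)]] + [[(0.24-0.01j), (0.2-0.03j), (0.06+0.09j)],[0.15+0.10j, (0.13+0.07j), (-0+0.08j)],[-0.24-0.80j, -0.27-0.66j, 0.25-0.27j]] + [[(-0.23-0j),(0.48-0j),0.06-0.00j], [(0.25+0j),-0.53+0.00j,(-0.07+0j)], [(0.06+0j),-0.12+0.00j,(-0.02+0j)]]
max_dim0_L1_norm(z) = 1.82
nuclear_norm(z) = 2.31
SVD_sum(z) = [[0.33, 0.79, -0.15],[-0.0, -0.01, 0.0],[-0.33, -0.77, 0.14]] + [[-0.20, 0.11, 0.13], [0.44, -0.24, -0.27], [-0.21, 0.11, 0.13]] + [[0.12, -0.01, 0.2], [0.11, -0.01, 0.19], [0.12, -0.01, 0.2]]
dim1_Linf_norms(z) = [0.89, 0.55, 0.67]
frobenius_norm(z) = 1.46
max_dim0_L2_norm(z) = 1.14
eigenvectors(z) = [[(0.07+0.26j), (0.07-0.26j), (-0.66+0j)],[0.16+0.13j, (0.16-0.13j), (0.73+0j)],[-0.94+0.00j, -0.94-0.00j, (0.17+0j)]]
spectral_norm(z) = 1.22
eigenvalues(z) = [(0.62+0.21j), (0.62-0.21j), (-0.78+0j)]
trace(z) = 0.47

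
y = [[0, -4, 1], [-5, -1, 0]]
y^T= [[0, -5], [-4, -1], [1, 0]]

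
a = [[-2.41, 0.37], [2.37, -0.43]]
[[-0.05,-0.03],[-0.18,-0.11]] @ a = [[0.05, -0.01], [0.17, -0.02]]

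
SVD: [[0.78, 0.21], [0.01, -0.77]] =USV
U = [[-0.77, 0.64], [0.64, 0.77]]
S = [0.88, 0.68]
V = [[-0.67, -0.74], [0.74, -0.67]]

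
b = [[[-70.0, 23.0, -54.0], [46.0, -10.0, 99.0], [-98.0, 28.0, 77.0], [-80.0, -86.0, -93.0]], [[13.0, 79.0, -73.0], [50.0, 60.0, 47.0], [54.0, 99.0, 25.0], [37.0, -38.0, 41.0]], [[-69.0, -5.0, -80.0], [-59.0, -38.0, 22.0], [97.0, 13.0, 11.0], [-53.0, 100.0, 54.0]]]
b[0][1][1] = -10.0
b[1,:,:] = [[13.0, 79.0, -73.0], [50.0, 60.0, 47.0], [54.0, 99.0, 25.0], [37.0, -38.0, 41.0]]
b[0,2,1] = 28.0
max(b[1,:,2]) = 47.0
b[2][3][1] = 100.0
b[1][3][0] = 37.0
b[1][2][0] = 54.0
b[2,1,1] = -38.0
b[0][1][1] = -10.0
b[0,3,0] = -80.0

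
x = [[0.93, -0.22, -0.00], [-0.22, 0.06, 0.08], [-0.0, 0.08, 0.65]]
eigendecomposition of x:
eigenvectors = [[-0.23, 0.97, 0.08], [-0.97, -0.24, 0.10], [0.12, -0.06, 0.99]]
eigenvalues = [-0.0, 0.98, 0.66]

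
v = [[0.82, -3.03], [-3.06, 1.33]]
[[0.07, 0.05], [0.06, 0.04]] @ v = [[-0.10, -0.15],[-0.07, -0.13]]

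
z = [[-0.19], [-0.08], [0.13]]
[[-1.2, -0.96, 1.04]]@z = [[0.44]]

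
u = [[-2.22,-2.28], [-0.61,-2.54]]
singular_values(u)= [3.98, 1.07]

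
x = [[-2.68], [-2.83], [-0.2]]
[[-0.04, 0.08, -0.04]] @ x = [[-0.11]]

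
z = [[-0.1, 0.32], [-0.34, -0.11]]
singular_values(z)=[0.36, 0.34]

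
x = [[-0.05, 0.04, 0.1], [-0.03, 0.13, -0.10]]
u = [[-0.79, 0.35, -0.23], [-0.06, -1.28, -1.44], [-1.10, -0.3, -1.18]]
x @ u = [[-0.07,  -0.10,  -0.16], [0.13,  -0.15,  -0.06]]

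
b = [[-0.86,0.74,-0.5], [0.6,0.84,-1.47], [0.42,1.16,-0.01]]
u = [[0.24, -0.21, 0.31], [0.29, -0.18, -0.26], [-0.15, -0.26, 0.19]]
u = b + [[1.10, -0.95, 0.81], [-0.31, -1.02, 1.21], [-0.57, -1.42, 0.2]]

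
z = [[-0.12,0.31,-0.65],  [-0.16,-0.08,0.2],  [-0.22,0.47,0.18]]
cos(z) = [[0.95, 0.18, -0.01], [0.01, 0.97, -0.06], [0.04, 0.01, 0.87]]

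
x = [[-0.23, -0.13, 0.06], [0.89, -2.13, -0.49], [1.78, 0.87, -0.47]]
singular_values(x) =[2.36, 2.05, 0.0]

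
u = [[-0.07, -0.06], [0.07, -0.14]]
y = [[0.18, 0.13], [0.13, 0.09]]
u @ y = [[-0.02, -0.01], [-0.01, -0.00]]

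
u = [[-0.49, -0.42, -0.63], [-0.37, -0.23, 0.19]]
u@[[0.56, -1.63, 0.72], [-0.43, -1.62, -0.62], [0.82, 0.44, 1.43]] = [[-0.61, 1.20, -0.99], [0.05, 1.06, 0.15]]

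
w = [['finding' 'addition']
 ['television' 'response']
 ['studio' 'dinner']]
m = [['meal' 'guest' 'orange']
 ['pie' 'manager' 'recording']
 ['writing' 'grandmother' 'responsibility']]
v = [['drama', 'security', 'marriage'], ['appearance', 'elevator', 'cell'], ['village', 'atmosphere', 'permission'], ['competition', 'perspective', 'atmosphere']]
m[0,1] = 'guest'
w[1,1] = 'response'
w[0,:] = ['finding', 'addition']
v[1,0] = 'appearance'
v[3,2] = 'atmosphere'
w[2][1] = 'dinner'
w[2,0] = 'studio'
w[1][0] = 'television'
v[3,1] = 'perspective'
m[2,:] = ['writing', 'grandmother', 'responsibility']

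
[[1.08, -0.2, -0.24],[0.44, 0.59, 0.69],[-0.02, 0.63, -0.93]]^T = [[1.08,0.44,-0.02],[-0.2,0.59,0.63],[-0.24,0.69,-0.93]]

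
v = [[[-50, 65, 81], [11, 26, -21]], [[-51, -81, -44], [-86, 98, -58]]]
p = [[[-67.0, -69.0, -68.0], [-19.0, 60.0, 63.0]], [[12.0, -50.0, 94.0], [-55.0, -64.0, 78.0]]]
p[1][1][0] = -55.0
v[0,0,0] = -50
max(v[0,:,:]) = 81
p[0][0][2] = -68.0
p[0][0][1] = -69.0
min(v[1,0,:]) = -81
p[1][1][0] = -55.0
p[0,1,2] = 63.0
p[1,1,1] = -64.0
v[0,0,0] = -50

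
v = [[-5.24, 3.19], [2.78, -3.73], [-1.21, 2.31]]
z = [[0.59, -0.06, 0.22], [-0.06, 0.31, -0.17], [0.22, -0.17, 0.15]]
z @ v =[[-3.52, 2.61], [1.38, -1.74], [-1.81, 1.68]]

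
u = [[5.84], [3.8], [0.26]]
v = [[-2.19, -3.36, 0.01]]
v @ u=[[-25.56]]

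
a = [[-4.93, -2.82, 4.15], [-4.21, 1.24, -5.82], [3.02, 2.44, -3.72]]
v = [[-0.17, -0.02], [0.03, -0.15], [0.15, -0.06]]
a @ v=[[1.38, 0.27], [-0.12, 0.25], [-1.00, -0.20]]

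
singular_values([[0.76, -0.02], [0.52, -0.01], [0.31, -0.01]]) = [0.97, 0.0]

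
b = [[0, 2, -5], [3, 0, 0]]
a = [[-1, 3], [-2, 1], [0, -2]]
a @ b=[[9, -2, 5], [3, -4, 10], [-6, 0, 0]]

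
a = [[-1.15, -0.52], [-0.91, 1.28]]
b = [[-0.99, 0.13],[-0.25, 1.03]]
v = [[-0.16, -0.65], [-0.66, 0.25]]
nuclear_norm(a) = 2.82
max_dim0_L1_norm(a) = 2.06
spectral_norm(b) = 1.20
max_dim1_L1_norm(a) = 2.19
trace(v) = 0.09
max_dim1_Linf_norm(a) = 1.28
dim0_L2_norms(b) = [1.02, 1.04]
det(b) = -0.99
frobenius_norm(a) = 2.01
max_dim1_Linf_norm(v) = 0.66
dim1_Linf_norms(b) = [0.99, 1.03]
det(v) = -0.47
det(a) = -1.95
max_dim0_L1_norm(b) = 1.24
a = b + v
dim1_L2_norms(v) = [0.67, 0.71]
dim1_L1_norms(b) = [1.12, 1.28]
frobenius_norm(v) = 0.97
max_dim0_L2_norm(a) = 1.47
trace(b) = 0.04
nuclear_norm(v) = 1.37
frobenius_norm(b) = 1.46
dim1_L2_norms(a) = [1.26, 1.57]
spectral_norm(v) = 0.73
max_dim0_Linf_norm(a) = 1.28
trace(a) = 0.13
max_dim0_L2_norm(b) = 1.04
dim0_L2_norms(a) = [1.47, 1.38]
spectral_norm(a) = 1.62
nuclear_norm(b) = 2.02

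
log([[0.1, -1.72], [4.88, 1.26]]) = [[0.80, -0.81], [2.3, 1.34]]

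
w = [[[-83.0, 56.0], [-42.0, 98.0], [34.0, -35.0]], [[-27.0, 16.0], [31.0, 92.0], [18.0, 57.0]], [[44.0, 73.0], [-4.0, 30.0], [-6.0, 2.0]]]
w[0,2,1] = -35.0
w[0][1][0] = -42.0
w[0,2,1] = -35.0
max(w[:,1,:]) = 98.0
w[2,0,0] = 44.0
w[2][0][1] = 73.0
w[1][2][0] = 18.0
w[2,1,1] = 30.0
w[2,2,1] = 2.0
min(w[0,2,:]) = -35.0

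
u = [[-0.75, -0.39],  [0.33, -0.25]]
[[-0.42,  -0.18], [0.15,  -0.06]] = u@[[0.52,  0.07], [0.07,  0.32]]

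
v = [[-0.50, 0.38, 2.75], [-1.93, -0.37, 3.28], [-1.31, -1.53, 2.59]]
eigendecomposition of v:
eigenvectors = [[(-0.44+0.39j), (-0.44-0.39j), (0.87+0j)], [(-0.64+0j), -0.64-0.00j, -0.23+0.00j], [-0.42-0.26j, -0.42+0.26j, (0.43+0j)]]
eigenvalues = [(0.48+2.52j), (0.48-2.52j), (0.77+0j)]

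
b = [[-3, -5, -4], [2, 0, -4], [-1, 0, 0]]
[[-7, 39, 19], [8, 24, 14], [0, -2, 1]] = b @ [[0, 2, -1], [3, -5, 0], [-2, -5, -4]]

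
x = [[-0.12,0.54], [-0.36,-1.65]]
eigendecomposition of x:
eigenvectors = [[0.97, -0.36], [-0.25, 0.93]]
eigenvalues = [-0.26, -1.51]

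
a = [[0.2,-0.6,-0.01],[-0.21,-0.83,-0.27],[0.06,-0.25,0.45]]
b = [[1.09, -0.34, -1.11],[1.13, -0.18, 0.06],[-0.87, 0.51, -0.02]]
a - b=[[-0.89, -0.26, 1.1], [-1.34, -0.65, -0.33], [0.93, -0.76, 0.47]]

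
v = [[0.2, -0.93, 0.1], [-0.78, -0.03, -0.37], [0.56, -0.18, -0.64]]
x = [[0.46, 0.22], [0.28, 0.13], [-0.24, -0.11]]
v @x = [[-0.19, -0.09], [-0.28, -0.13], [0.36, 0.17]]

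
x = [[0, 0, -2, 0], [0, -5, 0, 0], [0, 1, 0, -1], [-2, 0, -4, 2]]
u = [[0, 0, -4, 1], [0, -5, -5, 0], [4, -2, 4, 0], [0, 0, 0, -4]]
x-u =[[0, 0, 2, -1], [0, 0, 5, 0], [-4, 3, -4, -1], [-2, 0, -4, 6]]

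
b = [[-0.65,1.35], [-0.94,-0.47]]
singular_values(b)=[1.5, 1.05]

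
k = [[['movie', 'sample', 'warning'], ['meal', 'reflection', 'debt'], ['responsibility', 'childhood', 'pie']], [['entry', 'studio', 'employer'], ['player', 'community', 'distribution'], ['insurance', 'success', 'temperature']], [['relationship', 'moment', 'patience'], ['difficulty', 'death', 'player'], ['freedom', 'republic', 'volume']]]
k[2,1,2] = 'player'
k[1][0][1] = 'studio'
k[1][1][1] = 'community'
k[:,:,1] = [['sample', 'reflection', 'childhood'], ['studio', 'community', 'success'], ['moment', 'death', 'republic']]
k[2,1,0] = 'difficulty'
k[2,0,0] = 'relationship'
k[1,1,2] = 'distribution'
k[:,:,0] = [['movie', 'meal', 'responsibility'], ['entry', 'player', 'insurance'], ['relationship', 'difficulty', 'freedom']]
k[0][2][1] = 'childhood'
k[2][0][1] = 'moment'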